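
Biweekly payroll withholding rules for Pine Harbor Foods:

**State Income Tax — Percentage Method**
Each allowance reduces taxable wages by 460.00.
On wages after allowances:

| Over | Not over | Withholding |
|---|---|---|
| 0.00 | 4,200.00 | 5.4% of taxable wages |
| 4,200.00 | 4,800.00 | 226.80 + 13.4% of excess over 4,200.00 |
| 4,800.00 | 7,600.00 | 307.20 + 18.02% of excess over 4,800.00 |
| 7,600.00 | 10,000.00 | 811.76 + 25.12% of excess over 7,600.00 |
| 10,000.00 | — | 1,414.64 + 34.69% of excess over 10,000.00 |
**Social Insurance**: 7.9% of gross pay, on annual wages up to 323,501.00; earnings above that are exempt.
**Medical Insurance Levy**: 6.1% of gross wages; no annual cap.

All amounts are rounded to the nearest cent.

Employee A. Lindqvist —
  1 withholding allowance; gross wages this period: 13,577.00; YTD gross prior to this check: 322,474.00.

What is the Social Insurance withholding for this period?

81.13

Social Insurance: cap 323,501.00 − YTD 322,474.00 = 1,027.00 subject; 7.9% × 1,027.00 = 81.13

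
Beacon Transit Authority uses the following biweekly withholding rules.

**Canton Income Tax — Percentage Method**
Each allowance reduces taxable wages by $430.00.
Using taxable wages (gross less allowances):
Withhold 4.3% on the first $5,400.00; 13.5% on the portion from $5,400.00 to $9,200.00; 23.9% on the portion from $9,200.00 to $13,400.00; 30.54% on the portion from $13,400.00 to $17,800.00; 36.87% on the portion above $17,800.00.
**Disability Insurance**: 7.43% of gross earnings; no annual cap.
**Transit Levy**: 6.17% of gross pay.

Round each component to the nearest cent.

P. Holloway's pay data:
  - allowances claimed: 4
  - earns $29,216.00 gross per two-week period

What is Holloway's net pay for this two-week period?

$18,574.94

Canton Income Tax: taxable = $29,216.00 − 4×$430.00 = $27,496.00
  $3,092.76 + 36.87% × ($27,496.00 − $17,800.00) = $3,092.76 + 36.87% × $9,696.00 = $6,667.68
Disability Insurance: 7.43% × $29,216.00 = $2,170.75
Transit Levy: 6.17% × $29,216.00 = $1,802.63
Total withheld: $6,667.68 + $2,170.75 + $1,802.63 = $10,641.06
Net pay: $29,216.00 − $10,641.06 = $18,574.94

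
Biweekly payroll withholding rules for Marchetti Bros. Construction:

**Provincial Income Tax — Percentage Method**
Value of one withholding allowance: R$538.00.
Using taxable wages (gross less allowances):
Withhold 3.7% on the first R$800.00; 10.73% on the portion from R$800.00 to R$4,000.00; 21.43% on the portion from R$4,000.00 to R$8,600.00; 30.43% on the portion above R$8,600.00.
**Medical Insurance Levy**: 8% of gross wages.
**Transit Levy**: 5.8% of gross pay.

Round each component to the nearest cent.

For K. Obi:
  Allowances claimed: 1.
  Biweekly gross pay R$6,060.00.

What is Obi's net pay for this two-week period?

Provincial Income Tax: taxable = R$6,060.00 − 1×R$538.00 = R$5,522.00
  R$372.96 + 21.43% × (R$5,522.00 − R$4,000.00) = R$372.96 + 21.43% × R$1,522.00 = R$699.12
Medical Insurance Levy: 8% × R$6,060.00 = R$484.80
Transit Levy: 5.8% × R$6,060.00 = R$351.48
Total withheld: R$699.12 + R$484.80 + R$351.48 = R$1,535.40
Net pay: R$6,060.00 − R$1,535.40 = R$4,524.60

R$4,524.60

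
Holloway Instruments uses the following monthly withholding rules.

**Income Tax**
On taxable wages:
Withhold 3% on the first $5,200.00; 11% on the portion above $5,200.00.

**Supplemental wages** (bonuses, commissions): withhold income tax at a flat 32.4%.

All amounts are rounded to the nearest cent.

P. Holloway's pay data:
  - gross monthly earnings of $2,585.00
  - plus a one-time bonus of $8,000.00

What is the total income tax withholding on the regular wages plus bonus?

$2,669.55

Income Tax: taxable = $2,585.00
  3% × $2,585.00 = $77.55
Supplemental (32.4% flat on bonus): 32.4% × $8,000.00 = $2,592.00
Total income tax: $77.55 + $2,592.00 = $2,669.55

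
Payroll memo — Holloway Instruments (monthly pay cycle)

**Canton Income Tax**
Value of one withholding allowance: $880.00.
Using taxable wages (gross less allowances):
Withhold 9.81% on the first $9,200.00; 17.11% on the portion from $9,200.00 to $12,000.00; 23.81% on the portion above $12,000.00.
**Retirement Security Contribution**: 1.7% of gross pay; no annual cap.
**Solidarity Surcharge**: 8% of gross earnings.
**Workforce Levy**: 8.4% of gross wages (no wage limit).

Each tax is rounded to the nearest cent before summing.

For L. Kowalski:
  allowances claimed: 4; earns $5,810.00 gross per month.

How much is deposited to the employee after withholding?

$4,533.74

Canton Income Tax: taxable = $5,810.00 − 4×$880.00 = $2,290.00
  9.81% × $2,290.00 = $224.65
Retirement Security Contribution: 1.7% × $5,810.00 = $98.77
Solidarity Surcharge: 8% × $5,810.00 = $464.80
Workforce Levy: 8.4% × $5,810.00 = $488.04
Total withheld: $224.65 + $98.77 + $464.80 + $488.04 = $1,276.26
Net pay: $5,810.00 − $1,276.26 = $4,533.74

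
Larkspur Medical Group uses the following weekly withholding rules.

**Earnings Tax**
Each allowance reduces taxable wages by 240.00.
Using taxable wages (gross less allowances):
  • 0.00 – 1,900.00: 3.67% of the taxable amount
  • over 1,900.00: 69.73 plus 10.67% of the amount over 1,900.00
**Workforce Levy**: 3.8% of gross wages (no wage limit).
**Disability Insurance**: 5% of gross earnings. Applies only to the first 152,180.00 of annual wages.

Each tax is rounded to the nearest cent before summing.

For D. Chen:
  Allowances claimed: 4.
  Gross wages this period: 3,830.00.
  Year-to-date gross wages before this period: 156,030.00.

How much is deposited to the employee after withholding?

Earnings Tax: taxable = 3,830.00 − 4×240.00 = 2,870.00
  69.73 + 10.67% × (2,870.00 − 1,900.00) = 69.73 + 10.67% × 970.00 = 173.23
Workforce Levy: 3.8% × 3,830.00 = 145.54
Disability Insurance: YTD 156,030.00 ≥ cap 152,180.00 → 0.00
Total withheld: 173.23 + 145.54 + 0.00 = 318.77
Net pay: 3,830.00 − 318.77 = 3,511.23

3,511.23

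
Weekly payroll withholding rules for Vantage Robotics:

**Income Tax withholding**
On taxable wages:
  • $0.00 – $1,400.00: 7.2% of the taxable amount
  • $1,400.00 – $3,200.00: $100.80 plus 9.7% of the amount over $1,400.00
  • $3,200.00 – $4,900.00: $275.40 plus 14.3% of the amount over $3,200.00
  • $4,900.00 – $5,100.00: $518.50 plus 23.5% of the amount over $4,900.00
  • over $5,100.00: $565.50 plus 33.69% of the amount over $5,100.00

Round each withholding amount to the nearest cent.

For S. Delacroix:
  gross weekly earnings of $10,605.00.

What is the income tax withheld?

Income Tax: taxable = $10,605.00
  $565.50 + 33.69% × ($10,605.00 − $5,100.00) = $565.50 + 33.69% × $5,505.00 = $2,420.13

$2,420.13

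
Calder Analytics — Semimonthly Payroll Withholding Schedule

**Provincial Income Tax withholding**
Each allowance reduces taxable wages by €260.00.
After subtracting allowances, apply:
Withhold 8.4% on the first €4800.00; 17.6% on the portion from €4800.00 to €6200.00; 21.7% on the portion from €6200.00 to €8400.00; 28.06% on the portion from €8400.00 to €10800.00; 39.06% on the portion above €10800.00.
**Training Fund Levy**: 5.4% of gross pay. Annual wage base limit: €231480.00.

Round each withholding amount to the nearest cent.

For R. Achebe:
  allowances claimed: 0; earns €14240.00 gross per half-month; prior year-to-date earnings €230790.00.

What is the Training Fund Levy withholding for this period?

Training Fund Levy: cap €231480.00 − YTD €230790.00 = €690.00 subject; 5.4% × €690.00 = €37.26

€37.26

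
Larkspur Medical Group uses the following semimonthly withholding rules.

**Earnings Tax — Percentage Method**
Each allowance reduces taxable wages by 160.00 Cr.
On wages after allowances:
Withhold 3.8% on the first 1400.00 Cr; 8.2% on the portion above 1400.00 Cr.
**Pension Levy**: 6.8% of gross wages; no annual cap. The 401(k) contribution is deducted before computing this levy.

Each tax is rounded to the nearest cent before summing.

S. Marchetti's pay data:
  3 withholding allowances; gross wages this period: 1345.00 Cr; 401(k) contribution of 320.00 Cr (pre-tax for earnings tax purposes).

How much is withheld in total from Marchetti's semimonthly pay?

Earnings Tax: taxable = 1345.00 Cr − 320.00 Cr − 3×160.00 Cr = 545.00 Cr
  3.8% × 545.00 Cr = 20.71 Cr
Pension Levy: 6.8% × 1025.00 Cr = 69.70 Cr
Total: 20.71 Cr + 69.70 Cr = 90.41 Cr

90.41 Cr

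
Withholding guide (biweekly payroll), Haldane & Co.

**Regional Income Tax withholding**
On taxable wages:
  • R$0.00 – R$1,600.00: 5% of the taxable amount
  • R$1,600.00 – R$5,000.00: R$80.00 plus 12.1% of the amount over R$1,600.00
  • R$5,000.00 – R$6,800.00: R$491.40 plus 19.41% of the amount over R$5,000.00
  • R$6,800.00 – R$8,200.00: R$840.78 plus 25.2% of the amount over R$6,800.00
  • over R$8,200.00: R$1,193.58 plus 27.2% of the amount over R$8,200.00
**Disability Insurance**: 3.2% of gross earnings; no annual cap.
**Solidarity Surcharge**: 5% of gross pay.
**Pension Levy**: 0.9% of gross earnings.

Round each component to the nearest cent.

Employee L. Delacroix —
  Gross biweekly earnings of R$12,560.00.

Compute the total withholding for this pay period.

Regional Income Tax: taxable = R$12,560.00
  R$1,193.58 + 27.2% × (R$12,560.00 − R$8,200.00) = R$1,193.58 + 27.2% × R$4,360.00 = R$2,379.50
Disability Insurance: 3.2% × R$12,560.00 = R$401.92
Solidarity Surcharge: 5% × R$12,560.00 = R$628.00
Pension Levy: 0.9% × R$12,560.00 = R$113.04
Total: R$2,379.50 + R$401.92 + R$628.00 + R$113.04 = R$3,522.46

R$3,522.46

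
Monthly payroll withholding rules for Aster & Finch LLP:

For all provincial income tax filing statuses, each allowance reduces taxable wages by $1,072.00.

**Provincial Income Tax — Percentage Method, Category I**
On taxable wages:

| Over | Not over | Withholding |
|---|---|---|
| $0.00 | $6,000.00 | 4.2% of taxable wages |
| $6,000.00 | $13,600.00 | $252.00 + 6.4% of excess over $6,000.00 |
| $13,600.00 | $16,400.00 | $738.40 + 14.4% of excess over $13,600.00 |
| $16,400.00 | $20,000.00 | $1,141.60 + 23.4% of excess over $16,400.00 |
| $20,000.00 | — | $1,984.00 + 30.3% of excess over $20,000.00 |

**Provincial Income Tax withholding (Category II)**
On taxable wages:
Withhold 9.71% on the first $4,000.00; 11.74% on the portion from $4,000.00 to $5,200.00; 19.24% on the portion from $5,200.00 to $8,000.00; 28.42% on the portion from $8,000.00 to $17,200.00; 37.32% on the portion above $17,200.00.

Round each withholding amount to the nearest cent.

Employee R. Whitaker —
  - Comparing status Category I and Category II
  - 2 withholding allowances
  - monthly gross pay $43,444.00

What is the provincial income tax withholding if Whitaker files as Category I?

$8,437.90

Provincial Income Tax (Category I): taxable = $43,444.00 − 2×$1,072.00 = $41,300.00
  $1,984.00 + 30.3% × ($41,300.00 − $20,000.00) = $1,984.00 + 30.3% × $21,300.00 = $8,437.90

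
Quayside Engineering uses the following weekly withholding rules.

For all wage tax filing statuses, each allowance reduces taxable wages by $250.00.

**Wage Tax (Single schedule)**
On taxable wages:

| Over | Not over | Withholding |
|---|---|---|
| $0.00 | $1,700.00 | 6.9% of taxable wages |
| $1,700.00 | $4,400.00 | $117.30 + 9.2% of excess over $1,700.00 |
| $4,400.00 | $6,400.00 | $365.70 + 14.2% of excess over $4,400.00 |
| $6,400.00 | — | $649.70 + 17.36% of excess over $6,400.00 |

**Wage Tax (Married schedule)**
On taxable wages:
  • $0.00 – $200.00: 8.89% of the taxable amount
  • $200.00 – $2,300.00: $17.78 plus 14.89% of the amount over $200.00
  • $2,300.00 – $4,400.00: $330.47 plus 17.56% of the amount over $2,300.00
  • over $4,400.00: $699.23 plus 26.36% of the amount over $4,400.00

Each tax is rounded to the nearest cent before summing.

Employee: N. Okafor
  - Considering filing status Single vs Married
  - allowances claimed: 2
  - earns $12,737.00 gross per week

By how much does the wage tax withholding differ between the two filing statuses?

$1,102.06

Wage Tax (Single): taxable = $12,737.00 − 2×$250.00 = $12,237.00
  $649.70 + 17.36% × ($12,237.00 − $6,400.00) = $649.70 + 17.36% × $5,837.00 = $1,663.00
Wage Tax (Married): taxable = $12,737.00 − 2×$250.00 = $12,237.00
  $699.23 + 26.36% × ($12,237.00 − $4,400.00) = $699.23 + 26.36% × $7,837.00 = $2,765.06
Difference: |$1,663.00 − $2,765.06| = $1,102.06 (higher under Married)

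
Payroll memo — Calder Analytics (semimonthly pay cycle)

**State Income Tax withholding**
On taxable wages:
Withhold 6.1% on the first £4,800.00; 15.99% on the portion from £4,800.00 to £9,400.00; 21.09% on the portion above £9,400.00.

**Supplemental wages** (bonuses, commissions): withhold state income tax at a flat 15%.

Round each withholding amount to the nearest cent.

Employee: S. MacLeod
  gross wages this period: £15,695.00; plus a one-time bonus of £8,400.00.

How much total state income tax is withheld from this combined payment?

£3,615.96

State Income Tax: taxable = £15,695.00
  £1,028.34 + 21.09% × (£15,695.00 − £9,400.00) = £1,028.34 + 21.09% × £6,295.00 = £2,355.96
Supplemental (15% flat on bonus): 15% × £8,400.00 = £1,260.00
Total state income tax: £2,355.96 + £1,260.00 = £3,615.96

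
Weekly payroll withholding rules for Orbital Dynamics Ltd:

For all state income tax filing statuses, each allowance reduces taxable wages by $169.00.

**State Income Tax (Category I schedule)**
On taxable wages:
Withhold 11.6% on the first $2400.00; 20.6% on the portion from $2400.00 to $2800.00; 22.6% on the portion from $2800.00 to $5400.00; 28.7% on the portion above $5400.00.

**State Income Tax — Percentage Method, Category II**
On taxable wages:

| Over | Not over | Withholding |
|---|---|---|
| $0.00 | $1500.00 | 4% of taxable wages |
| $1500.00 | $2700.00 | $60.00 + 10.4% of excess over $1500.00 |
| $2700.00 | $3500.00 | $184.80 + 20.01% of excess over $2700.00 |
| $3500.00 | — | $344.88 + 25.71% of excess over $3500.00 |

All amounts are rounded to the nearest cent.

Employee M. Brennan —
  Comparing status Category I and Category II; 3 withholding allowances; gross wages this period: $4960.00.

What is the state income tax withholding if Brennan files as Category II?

State Income Tax (Category II): taxable = $4960.00 − 3×$169.00 = $4453.00
  $344.88 + 25.71% × ($4453.00 − $3500.00) = $344.88 + 25.71% × $953.00 = $589.90

$589.90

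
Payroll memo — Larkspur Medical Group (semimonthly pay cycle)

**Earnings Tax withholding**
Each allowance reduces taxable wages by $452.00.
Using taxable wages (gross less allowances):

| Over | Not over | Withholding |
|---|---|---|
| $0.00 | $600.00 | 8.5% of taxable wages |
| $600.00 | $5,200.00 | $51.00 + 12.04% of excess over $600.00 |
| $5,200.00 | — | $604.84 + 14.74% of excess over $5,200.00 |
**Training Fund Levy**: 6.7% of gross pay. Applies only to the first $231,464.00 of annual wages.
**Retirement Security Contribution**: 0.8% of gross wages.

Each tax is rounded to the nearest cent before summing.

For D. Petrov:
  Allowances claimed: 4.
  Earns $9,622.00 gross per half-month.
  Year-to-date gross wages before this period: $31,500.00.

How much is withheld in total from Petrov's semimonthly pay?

$1,711.79

Earnings Tax: taxable = $9,622.00 − 4×$452.00 = $7,814.00
  $604.84 + 14.74% × ($7,814.00 − $5,200.00) = $604.84 + 14.74% × $2,614.00 = $990.14
Training Fund Levy: 6.7% × $9,622.00 = $644.67
Retirement Security Contribution: 0.8% × $9,622.00 = $76.98
Total: $990.14 + $644.67 + $76.98 = $1,711.79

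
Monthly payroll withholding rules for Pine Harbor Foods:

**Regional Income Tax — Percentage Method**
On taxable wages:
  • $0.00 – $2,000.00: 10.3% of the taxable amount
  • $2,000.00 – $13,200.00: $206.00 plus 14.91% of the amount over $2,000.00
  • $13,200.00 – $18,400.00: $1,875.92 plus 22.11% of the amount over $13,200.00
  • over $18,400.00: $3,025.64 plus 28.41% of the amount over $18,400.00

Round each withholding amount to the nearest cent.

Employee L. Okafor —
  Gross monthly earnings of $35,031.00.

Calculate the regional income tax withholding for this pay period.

Regional Income Tax: taxable = $35,031.00
  $3,025.64 + 28.41% × ($35,031.00 − $18,400.00) = $3,025.64 + 28.41% × $16,631.00 = $7,750.51

$7,750.51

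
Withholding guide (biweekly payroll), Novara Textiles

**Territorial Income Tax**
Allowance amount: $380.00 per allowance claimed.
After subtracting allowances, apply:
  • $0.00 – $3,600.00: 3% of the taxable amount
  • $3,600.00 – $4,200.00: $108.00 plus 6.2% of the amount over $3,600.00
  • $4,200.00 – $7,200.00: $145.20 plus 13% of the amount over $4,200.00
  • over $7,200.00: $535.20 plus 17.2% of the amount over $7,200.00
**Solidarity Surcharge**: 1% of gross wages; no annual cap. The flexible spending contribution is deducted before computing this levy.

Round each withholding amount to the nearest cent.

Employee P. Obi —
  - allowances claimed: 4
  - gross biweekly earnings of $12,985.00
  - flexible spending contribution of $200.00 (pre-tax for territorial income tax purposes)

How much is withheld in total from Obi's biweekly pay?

$1,362.23

Territorial Income Tax: taxable = $12,985.00 − $200.00 − 4×$380.00 = $11,265.00
  $535.20 + 17.2% × ($11,265.00 − $7,200.00) = $535.20 + 17.2% × $4,065.00 = $1,234.38
Solidarity Surcharge: 1% × $12,785.00 = $127.85
Total: $1,234.38 + $127.85 = $1,362.23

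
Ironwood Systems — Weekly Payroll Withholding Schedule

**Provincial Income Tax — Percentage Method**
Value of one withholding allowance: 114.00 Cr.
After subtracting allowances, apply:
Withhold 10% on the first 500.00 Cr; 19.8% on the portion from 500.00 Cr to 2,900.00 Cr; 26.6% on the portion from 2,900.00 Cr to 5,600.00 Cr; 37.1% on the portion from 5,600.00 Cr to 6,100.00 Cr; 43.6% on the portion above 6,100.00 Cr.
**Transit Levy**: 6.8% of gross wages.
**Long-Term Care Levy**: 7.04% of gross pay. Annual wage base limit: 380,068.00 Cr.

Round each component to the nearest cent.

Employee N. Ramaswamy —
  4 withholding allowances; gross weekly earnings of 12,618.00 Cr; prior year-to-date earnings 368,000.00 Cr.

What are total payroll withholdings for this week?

Provincial Income Tax: taxable = 12,618.00 Cr − 4×114.00 Cr = 12,162.00 Cr
  1,428.90 Cr + 43.6% × (12,162.00 Cr − 6,100.00 Cr) = 1,428.90 Cr + 43.6% × 6,062.00 Cr = 4,071.93 Cr
Transit Levy: 6.8% × 12,618.00 Cr = 858.02 Cr
Long-Term Care Levy: cap 380,068.00 Cr − YTD 368,000.00 Cr = 12,068.00 Cr subject; 7.04% × 12,068.00 Cr = 849.59 Cr
Total: 4,071.93 Cr + 858.02 Cr + 849.59 Cr = 5,779.54 Cr

5,779.54 Cr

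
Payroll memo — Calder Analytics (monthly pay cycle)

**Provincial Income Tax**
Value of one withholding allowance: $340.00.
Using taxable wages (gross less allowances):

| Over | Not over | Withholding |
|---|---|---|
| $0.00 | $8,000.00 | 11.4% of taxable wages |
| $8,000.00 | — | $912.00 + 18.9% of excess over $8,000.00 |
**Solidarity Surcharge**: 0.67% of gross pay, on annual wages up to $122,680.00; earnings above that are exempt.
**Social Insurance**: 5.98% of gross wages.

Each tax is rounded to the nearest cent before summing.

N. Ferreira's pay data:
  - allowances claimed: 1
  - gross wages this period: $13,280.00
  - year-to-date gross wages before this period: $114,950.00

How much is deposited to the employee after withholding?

Provincial Income Tax: taxable = $13,280.00 − 1×$340.00 = $12,940.00
  $912.00 + 18.9% × ($12,940.00 − $8,000.00) = $912.00 + 18.9% × $4,940.00 = $1,845.66
Solidarity Surcharge: cap $122,680.00 − YTD $114,950.00 = $7,730.00 subject; 0.67% × $7,730.00 = $51.79
Social Insurance: 5.98% × $13,280.00 = $794.14
Total withheld: $1,845.66 + $51.79 + $794.14 = $2,691.59
Net pay: $13,280.00 − $2,691.59 = $10,588.41

$10,588.41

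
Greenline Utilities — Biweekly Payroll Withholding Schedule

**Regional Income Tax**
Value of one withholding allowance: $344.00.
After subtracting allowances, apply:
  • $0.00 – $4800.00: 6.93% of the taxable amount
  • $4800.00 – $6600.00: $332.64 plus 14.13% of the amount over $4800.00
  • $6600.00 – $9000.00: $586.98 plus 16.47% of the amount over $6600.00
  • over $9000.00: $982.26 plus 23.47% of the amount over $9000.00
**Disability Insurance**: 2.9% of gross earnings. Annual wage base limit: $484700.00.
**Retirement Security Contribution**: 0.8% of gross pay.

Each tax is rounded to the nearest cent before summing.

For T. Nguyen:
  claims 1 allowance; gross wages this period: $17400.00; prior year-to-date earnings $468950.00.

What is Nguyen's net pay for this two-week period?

$13931.05

Regional Income Tax: taxable = $17400.00 − 1×$344.00 = $17056.00
  $982.26 + 23.47% × ($17056.00 − $9000.00) = $982.26 + 23.47% × $8056.00 = $2873.00
Disability Insurance: cap $484700.00 − YTD $468950.00 = $15750.00 subject; 2.9% × $15750.00 = $456.75
Retirement Security Contribution: 0.8% × $17400.00 = $139.20
Total withheld: $2873.00 + $456.75 + $139.20 = $3468.95
Net pay: $17400.00 − $3468.95 = $13931.05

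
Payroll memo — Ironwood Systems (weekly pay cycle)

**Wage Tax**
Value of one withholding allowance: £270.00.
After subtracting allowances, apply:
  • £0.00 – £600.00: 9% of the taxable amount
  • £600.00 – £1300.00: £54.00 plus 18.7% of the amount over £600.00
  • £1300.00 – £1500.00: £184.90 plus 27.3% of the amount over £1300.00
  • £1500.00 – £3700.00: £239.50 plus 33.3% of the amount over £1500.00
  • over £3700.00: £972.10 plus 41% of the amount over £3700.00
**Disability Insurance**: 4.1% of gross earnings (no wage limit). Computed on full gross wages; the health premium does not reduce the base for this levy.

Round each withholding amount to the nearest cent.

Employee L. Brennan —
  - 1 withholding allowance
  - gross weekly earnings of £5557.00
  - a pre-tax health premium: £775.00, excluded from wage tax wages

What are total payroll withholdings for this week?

£1532.86

Wage Tax: taxable = £5557.00 − £775.00 − 1×£270.00 = £4512.00
  £972.10 + 41% × (£4512.00 − £3700.00) = £972.10 + 41% × £812.00 = £1305.02
Disability Insurance: 4.1% × £5557.00 = £227.84
Total: £1305.02 + £227.84 = £1532.86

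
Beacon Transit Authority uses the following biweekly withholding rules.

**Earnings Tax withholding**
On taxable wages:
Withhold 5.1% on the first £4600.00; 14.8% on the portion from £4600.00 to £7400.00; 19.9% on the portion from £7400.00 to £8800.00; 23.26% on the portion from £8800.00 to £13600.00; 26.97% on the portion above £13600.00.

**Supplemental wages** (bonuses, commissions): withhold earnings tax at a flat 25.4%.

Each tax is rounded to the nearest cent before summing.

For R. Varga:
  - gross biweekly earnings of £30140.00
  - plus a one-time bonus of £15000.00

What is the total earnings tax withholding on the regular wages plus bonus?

£10314.92

Earnings Tax: taxable = £30140.00
  £2044.08 + 26.97% × (£30140.00 − £13600.00) = £2044.08 + 26.97% × £16540.00 = £6504.92
Supplemental (25.4% flat on bonus): 25.4% × £15000.00 = £3810.00
Total earnings tax: £6504.92 + £3810.00 = £10314.92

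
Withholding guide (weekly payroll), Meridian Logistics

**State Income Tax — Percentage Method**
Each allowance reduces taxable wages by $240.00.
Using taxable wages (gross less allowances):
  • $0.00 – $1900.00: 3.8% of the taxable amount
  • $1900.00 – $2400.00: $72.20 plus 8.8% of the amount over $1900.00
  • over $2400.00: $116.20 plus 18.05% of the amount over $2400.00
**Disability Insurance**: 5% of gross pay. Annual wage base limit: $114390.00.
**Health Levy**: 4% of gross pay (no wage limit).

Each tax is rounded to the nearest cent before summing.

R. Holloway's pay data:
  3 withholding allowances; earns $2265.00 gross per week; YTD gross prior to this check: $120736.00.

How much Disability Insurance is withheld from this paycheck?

Disability Insurance: YTD $120736.00 ≥ cap $114390.00 → $0.00

$0.00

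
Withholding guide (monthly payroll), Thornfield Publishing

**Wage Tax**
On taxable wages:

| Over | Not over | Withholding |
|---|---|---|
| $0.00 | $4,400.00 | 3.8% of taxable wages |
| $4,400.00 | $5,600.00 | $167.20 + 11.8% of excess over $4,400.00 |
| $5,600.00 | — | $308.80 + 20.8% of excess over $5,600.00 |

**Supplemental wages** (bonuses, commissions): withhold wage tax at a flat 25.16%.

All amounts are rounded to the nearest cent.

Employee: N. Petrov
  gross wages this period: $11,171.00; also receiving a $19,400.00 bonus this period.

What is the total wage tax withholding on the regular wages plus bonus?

Wage Tax: taxable = $11,171.00
  $308.80 + 20.8% × ($11,171.00 − $5,600.00) = $308.80 + 20.8% × $5,571.00 = $1,467.57
Supplemental (25.16% flat on bonus): 25.16% × $19,400.00 = $4,881.04
Total wage tax: $1,467.57 + $4,881.04 = $6,348.61

$6,348.61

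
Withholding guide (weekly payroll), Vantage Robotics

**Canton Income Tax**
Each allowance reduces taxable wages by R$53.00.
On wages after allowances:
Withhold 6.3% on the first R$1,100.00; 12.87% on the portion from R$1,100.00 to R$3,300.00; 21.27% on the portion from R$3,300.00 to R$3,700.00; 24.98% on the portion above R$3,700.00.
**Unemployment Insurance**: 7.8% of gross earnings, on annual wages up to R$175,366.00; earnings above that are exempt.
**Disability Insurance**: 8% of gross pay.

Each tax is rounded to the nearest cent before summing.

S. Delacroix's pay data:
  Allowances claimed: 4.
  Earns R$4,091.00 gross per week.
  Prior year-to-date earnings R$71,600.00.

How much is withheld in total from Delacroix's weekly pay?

R$1,128.61

Canton Income Tax: taxable = R$4,091.00 − 4×R$53.00 = R$3,879.00
  R$437.52 + 24.98% × (R$3,879.00 − R$3,700.00) = R$437.52 + 24.98% × R$179.00 = R$482.23
Unemployment Insurance: 7.8% × R$4,091.00 = R$319.10
Disability Insurance: 8% × R$4,091.00 = R$327.28
Total: R$482.23 + R$319.10 + R$327.28 = R$1,128.61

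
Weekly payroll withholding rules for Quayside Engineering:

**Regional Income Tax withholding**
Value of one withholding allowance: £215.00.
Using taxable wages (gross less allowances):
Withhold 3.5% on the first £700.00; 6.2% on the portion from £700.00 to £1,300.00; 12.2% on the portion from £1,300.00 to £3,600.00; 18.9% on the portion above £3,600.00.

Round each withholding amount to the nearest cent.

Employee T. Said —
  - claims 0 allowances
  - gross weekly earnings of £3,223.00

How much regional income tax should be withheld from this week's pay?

Regional Income Tax: taxable = £3,223.00
  £61.70 + 12.2% × (£3,223.00 − £1,300.00) = £61.70 + 12.2% × £1,923.00 = £296.31

£296.31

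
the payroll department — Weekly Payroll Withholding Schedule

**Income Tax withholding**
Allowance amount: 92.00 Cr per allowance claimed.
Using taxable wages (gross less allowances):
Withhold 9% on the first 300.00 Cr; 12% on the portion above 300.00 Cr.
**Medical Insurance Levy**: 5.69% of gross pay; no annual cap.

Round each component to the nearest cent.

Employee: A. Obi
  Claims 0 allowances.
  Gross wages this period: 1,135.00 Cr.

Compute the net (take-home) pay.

Income Tax: taxable = 1,135.00 Cr
  27.00 Cr + 12% × (1,135.00 Cr − 300.00 Cr) = 27.00 Cr + 12% × 835.00 Cr = 127.20 Cr
Medical Insurance Levy: 5.69% × 1,135.00 Cr = 64.58 Cr
Total withheld: 127.20 Cr + 64.58 Cr = 191.78 Cr
Net pay: 1,135.00 Cr − 191.78 Cr = 943.22 Cr

943.22 Cr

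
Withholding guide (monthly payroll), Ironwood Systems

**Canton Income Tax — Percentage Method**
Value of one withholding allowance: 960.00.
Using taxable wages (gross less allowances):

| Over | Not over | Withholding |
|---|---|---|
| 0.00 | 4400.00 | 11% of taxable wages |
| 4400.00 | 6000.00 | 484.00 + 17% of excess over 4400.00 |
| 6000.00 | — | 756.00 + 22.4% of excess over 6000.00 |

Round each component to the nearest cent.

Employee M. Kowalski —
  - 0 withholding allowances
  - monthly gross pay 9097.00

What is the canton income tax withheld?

Canton Income Tax: taxable = 9097.00
  756.00 + 22.4% × (9097.00 − 6000.00) = 756.00 + 22.4% × 3097.00 = 1449.73

1449.73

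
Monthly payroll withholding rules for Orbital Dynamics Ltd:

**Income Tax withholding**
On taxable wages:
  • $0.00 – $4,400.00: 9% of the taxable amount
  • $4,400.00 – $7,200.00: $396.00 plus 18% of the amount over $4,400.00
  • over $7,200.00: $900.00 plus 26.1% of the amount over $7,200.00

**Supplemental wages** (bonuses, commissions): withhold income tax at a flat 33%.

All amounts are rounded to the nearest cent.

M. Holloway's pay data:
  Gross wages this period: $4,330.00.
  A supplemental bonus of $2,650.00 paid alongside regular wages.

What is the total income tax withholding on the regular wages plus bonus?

Income Tax: taxable = $4,330.00
  9% × $4,330.00 = $389.70
Supplemental (33% flat on bonus): 33% × $2,650.00 = $874.50
Total income tax: $389.70 + $874.50 = $1,264.20

$1,264.20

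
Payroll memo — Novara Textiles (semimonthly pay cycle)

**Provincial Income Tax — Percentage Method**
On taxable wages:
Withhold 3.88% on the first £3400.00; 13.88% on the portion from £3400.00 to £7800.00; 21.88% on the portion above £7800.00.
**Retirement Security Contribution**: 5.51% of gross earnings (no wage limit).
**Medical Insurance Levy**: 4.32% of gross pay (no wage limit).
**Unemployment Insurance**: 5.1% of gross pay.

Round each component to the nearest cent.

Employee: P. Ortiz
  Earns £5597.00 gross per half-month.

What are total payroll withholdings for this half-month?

£1272.49

Provincial Income Tax: taxable = £5597.00
  £131.92 + 13.88% × (£5597.00 − £3400.00) = £131.92 + 13.88% × £2197.00 = £436.86
Retirement Security Contribution: 5.51% × £5597.00 = £308.39
Medical Insurance Levy: 4.32% × £5597.00 = £241.79
Unemployment Insurance: 5.1% × £5597.00 = £285.45
Total: £436.86 + £308.39 + £241.79 + £285.45 = £1272.49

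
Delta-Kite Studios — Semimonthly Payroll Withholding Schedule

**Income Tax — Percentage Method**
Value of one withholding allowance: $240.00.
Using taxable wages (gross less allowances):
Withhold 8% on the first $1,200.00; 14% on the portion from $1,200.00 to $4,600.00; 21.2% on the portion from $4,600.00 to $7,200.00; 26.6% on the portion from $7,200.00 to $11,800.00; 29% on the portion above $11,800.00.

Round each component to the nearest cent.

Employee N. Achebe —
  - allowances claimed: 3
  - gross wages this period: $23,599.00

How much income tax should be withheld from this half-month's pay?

$5,559.71

Income Tax: taxable = $23,599.00 − 3×$240.00 = $22,879.00
  $2,346.80 + 29% × ($22,879.00 − $11,800.00) = $2,346.80 + 29% × $11,079.00 = $5,559.71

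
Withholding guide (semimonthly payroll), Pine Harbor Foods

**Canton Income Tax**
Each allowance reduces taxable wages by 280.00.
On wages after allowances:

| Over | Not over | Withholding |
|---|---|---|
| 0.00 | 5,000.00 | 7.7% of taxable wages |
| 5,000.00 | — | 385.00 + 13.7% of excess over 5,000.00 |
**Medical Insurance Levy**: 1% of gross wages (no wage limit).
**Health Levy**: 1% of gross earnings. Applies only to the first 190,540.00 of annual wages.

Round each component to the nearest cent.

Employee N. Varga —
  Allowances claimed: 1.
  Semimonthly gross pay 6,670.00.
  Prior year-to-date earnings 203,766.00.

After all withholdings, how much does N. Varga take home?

6,027.87

Canton Income Tax: taxable = 6,670.00 − 1×280.00 = 6,390.00
  385.00 + 13.7% × (6,390.00 − 5,000.00) = 385.00 + 13.7% × 1,390.00 = 575.43
Medical Insurance Levy: 1% × 6,670.00 = 66.70
Health Levy: YTD 203,766.00 ≥ cap 190,540.00 → 0.00
Total withheld: 575.43 + 66.70 + 0.00 = 642.13
Net pay: 6,670.00 − 642.13 = 6,027.87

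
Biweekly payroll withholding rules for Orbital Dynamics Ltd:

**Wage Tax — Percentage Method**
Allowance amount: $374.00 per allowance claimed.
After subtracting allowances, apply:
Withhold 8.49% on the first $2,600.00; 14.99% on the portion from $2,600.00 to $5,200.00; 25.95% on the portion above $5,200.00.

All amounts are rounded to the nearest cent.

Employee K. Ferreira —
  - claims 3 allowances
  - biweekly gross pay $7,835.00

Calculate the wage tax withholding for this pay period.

Wage Tax: taxable = $7,835.00 − 3×$374.00 = $6,713.00
  $610.48 + 25.95% × ($6,713.00 − $5,200.00) = $610.48 + 25.95% × $1,513.00 = $1,003.10

$1,003.10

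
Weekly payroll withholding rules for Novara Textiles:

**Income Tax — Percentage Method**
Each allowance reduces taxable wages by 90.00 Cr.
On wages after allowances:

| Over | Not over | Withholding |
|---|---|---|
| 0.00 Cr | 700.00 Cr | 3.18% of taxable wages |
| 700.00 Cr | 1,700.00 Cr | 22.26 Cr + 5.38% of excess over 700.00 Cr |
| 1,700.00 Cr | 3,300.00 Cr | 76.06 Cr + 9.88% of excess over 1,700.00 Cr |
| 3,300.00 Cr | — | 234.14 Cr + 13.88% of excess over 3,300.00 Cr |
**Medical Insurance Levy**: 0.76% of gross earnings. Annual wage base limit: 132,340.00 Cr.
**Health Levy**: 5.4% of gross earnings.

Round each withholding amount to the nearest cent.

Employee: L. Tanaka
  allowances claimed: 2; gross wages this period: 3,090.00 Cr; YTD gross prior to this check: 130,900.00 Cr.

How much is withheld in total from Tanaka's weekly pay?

373.41 Cr

Income Tax: taxable = 3,090.00 Cr − 2×90.00 Cr = 2,910.00 Cr
  76.06 Cr + 9.88% × (2,910.00 Cr − 1,700.00 Cr) = 76.06 Cr + 9.88% × 1,210.00 Cr = 195.61 Cr
Medical Insurance Levy: cap 132,340.00 Cr − YTD 130,900.00 Cr = 1,440.00 Cr subject; 0.76% × 1,440.00 Cr = 10.94 Cr
Health Levy: 5.4% × 3,090.00 Cr = 166.86 Cr
Total: 195.61 Cr + 10.94 Cr + 166.86 Cr = 373.41 Cr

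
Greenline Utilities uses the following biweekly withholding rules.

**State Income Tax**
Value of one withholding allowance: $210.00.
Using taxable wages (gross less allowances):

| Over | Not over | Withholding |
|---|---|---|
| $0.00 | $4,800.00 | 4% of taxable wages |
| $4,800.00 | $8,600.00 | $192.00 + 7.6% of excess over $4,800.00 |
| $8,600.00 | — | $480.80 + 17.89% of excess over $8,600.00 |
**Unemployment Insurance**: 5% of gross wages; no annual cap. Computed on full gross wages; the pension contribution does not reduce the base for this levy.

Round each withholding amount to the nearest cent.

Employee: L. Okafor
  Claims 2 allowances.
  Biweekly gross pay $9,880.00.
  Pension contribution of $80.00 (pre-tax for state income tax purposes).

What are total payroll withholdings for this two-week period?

$1,114.34

State Income Tax: taxable = $9,880.00 − $80.00 − 2×$210.00 = $9,380.00
  $480.80 + 17.89% × ($9,380.00 − $8,600.00) = $480.80 + 17.89% × $780.00 = $620.34
Unemployment Insurance: 5% × $9,880.00 = $494.00
Total: $620.34 + $494.00 = $1,114.34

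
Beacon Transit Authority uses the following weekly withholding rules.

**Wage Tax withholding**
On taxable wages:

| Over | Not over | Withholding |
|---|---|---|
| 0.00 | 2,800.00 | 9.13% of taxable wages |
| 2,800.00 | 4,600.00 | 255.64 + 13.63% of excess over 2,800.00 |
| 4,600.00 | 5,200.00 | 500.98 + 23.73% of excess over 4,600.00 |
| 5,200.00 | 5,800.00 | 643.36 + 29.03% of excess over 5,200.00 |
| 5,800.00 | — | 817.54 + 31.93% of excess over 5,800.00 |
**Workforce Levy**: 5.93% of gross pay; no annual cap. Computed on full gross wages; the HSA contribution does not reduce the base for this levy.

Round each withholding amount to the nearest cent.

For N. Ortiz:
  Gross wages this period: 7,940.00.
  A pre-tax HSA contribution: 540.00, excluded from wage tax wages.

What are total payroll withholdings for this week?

Wage Tax: taxable = 7,940.00 − 540.00 = 7,400.00
  817.54 + 31.93% × (7,400.00 − 5,800.00) = 817.54 + 31.93% × 1,600.00 = 1,328.42
Workforce Levy: 5.93% × 7,940.00 = 470.84
Total: 1,328.42 + 470.84 = 1,799.26

1,799.26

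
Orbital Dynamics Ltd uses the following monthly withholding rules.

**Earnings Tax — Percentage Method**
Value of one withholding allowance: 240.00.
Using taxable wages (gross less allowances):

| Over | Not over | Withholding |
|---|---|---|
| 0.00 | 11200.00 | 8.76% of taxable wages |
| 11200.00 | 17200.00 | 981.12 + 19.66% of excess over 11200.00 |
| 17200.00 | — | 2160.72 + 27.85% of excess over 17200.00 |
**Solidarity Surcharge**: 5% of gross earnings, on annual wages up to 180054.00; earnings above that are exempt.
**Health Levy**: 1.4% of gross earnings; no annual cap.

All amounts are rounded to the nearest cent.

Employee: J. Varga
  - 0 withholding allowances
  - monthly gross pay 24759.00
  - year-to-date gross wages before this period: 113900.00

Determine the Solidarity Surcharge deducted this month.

1237.95

Solidarity Surcharge: 5% × 24759.00 = 1237.95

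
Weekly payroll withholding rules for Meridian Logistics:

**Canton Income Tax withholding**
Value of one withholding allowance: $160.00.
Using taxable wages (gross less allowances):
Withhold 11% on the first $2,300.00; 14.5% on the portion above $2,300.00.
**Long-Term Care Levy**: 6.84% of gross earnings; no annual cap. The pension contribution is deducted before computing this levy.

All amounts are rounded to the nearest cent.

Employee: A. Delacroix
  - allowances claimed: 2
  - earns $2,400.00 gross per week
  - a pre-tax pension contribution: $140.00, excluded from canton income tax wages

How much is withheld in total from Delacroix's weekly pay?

$367.98

Canton Income Tax: taxable = $2,400.00 − $140.00 − 2×$160.00 = $1,940.00
  11% × $1,940.00 = $213.40
Long-Term Care Levy: 6.84% × $2,260.00 = $154.58
Total: $213.40 + $154.58 = $367.98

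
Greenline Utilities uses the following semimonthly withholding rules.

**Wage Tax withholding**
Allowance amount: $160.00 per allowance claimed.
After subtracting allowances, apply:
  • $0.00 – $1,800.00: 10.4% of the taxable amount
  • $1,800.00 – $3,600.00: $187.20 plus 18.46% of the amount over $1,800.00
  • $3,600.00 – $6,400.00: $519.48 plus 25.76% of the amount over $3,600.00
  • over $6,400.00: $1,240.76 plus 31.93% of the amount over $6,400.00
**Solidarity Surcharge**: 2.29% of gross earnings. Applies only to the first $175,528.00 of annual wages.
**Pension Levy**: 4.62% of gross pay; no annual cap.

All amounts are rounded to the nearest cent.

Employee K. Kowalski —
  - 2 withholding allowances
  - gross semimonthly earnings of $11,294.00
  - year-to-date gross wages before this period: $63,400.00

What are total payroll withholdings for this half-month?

Wage Tax: taxable = $11,294.00 − 2×$160.00 = $10,974.00
  $1,240.76 + 31.93% × ($10,974.00 − $6,400.00) = $1,240.76 + 31.93% × $4,574.00 = $2,701.24
Solidarity Surcharge: 2.29% × $11,294.00 = $258.63
Pension Levy: 4.62% × $11,294.00 = $521.78
Total: $2,701.24 + $258.63 + $521.78 = $3,481.65

$3,481.65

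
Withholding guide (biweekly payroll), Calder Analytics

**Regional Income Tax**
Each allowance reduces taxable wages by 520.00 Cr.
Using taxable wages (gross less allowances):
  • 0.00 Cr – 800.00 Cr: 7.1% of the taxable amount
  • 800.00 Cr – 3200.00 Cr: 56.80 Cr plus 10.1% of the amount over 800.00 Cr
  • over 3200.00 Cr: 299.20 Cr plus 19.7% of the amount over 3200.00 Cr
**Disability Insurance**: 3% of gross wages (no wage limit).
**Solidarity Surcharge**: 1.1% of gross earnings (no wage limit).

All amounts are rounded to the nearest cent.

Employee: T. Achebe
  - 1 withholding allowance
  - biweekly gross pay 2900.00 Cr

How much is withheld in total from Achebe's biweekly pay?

Regional Income Tax: taxable = 2900.00 Cr − 1×520.00 Cr = 2380.00 Cr
  56.80 Cr + 10.1% × (2380.00 Cr − 800.00 Cr) = 56.80 Cr + 10.1% × 1580.00 Cr = 216.38 Cr
Disability Insurance: 3% × 2900.00 Cr = 87.00 Cr
Solidarity Surcharge: 1.1% × 2900.00 Cr = 31.90 Cr
Total: 216.38 Cr + 87.00 Cr + 31.90 Cr = 335.28 Cr

335.28 Cr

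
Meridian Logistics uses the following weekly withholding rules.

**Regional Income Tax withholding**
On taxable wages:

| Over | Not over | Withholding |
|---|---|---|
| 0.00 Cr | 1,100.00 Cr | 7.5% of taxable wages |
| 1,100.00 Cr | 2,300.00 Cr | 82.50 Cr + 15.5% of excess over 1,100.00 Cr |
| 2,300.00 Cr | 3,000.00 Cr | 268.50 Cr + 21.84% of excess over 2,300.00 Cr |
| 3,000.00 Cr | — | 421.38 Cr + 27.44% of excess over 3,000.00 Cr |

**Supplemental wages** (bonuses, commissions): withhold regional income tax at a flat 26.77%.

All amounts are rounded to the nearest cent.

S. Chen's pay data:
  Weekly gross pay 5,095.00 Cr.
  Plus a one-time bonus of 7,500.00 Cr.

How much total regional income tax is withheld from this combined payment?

3,004.00 Cr

Regional Income Tax: taxable = 5,095.00 Cr
  421.38 Cr + 27.44% × (5,095.00 Cr − 3,000.00 Cr) = 421.38 Cr + 27.44% × 2,095.00 Cr = 996.25 Cr
Supplemental (26.77% flat on bonus): 26.77% × 7,500.00 Cr = 2,007.75 Cr
Total regional income tax: 996.25 Cr + 2,007.75 Cr = 3,004.00 Cr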